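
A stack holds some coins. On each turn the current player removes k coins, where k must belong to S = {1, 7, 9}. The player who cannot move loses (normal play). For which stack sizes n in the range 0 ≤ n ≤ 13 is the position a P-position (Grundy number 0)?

n :  0  1  2  3  4  5  6  7  8  9 10 11 12 13
G :  0  1  0  1  0  1  0  1  0  1  0  1  0  1
P-positions are exactly the n with G(n) = 0.

0, 2, 4, 6, 8, 10, 12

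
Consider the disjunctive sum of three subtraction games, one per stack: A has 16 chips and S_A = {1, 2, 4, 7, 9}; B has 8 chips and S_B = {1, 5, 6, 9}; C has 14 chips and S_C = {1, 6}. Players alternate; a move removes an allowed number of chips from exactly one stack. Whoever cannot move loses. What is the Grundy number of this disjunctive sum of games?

Stack A, S = {1, 2, 4, 7, 9}:
G(0) = 0
G(1) = mex{0} = 1
G(2) = mex{1,0} = 2
G(3) = mex{2,1} = 0
G(4) = mex{0,2,0} = 1
G(5) = mex{1,0,1} = 2
G(6) = mex{2,1,2} = 0
G(7) = mex{0,2,0,0} = 1
G(8) = mex{1,0,1,1} = 2
G(9) = mex{2,1,2,2,0} = 3
G(10) = mex{3,2,0,0,1} = 4
G(11) = mex{4,3,1,1,2} = 0
G(12) = mex{0,4,2,2,0} = 1
G(13) = mex{1,0,3,0,1} = 2
G(14) = mex{2,1,4,1,2} = 0
G(15) = mex{0,2,0,2,0} = 1
G(16) = mex{1,0,1,3,1} = 2
G_A(16) = 2.
Stack B, S = {1, 5, 6, 9}:
n : 0 1 2 3 4 5 6 7 8
G : 0 1 0 1 0 1 2 3 2
G_B(8) = 2.
Stack C, S = {1, 6}:
G(0) = 0
G(1) = mex{0} = 1
G(2) = mex{1} = 0
G(3) = mex{0} = 1
G(4) = mex{1} = 0
G(5) = mex{0} = 1
G(6) = mex{1,0} = 2
G(7) = mex{2,1} = 0
G(8) = mex{0,0} = 1
G(9) = mex{1,1} = 0
G(10) = mex{0,0} = 1
G(11) = mex{1,1} = 0
G(12) = mex{0,2} = 1
G(13) = mex{1,0} = 2
G(14) = mex{2,1} = 0
G_C(14) = 0.
Combined Grundy value = 2 ⊕ 2 ⊕ 0 = 0.

0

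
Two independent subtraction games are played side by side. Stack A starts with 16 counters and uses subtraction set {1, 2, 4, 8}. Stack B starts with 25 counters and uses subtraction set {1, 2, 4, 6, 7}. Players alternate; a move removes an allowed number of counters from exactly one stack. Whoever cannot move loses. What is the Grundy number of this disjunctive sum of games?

0

Stack A, S = {1, 2, 4, 8}:
G(0) = 0
G(1) = mex{0} = 1
G(2) = mex{1,0} = 2
G(3) = mex{2,1} = 0
G(4) = mex{0,2,0} = 1
G(5) = mex{1,0,1} = 2
G(6) = mex{2,1,2} = 0
G(7) = mex{0,2,0} = 1
G(8) = mex{1,0,1,0} = 2
G(9) = mex{2,1,2,1} = 0
G(10) = mex{0,2,0,2} = 1
G(11) = mex{1,0,1,0} = 2
G(12) = mex{2,1,2,1} = 0
G(13) = mex{0,2,0,2} = 1
G(14) = mex{1,0,1,0} = 2
G(15) = mex{2,1,2,1} = 0
G(16) = mex{0,2,0,2} = 1
G_A(16) = 1.
Stack B, S = {1, 2, 4, 6, 7}:
n :  0  1  2  3  4  5  6  7  8  9 10 11 12 13 14 15 16 17 18 19 20 21 22 23 24 25
G :  0  1  2  0  1  2  3  4  0  1  2  0  1  2  3  4  0  1  2  0  1  2  3  4  0  1
G_B(25) = 1.
Combined Grundy value = 1 ⊕ 1 = 0.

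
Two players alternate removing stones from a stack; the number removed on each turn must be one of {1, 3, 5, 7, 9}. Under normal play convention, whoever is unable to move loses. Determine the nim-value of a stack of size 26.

0

n :  0  1  2  3  4  5  6  7  8  9 10 11 12 13 14 15 16 17 18 19 20 21 22 23 24 25 26
G :  0  1  0  1  0  1  0  1  0  1  0  1  0  1  0  1  0  1  0  1  0  1  0  1  0  1  0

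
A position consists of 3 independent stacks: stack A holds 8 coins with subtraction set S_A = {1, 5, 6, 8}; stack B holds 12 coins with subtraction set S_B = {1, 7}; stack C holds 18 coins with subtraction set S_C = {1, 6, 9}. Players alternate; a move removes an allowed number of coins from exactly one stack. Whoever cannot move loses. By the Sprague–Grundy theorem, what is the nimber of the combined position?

3

Stack A, S = {1, 5, 6, 8}:
G(0) = 0
G(1) = mex{0} = 1
G(2) = mex{1} = 0
G(3) = mex{0} = 1
G(4) = mex{1} = 0
G(5) = mex{0,0} = 1
G(6) = mex{1,1,0} = 2
G(7) = mex{2,0,1} = 3
G(8) = mex{3,1,0,0} = 2
G_A(8) = 2.
Stack B, S = {1, 7}:
G(0) = 0
G(1) = mex{0} = 1
G(2) = mex{1} = 0
G(3) = mex{0} = 1
G(4) = mex{1} = 0
G(5) = mex{0} = 1
G(6) = mex{1} = 0
G(7) = mex{0,0} = 1
G(8) = mex{1,1} = 0
G(9) = mex{0,0} = 1
G(10) = mex{1,1} = 0
G(11) = mex{0,0} = 1
G(12) = mex{1,1} = 0
G_B(12) = 0.
Stack C, S = {1, 6, 9}:
n :  0  1  2  3  4  5  6  7  8  9 10 11 12 13 14 15 16 17 18
G :  0  1  0  1  0  1  2  0  1  2  3  2  0  1  0  1  2  0  1
G_C(18) = 1.
Combined Grundy value = 2 ⊕ 0 ⊕ 1 = 3.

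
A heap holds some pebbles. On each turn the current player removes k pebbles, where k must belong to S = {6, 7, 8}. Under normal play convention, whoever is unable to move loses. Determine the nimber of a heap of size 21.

1

n :  0  1  2  3  4  5  6  7  8  9 10 11 12 13 14 15 16 17 18 19 20 21
G :  0  0  0  0  0  0  1  1  1  1  1  1  2  2  0  0  0  0  0  0  1  1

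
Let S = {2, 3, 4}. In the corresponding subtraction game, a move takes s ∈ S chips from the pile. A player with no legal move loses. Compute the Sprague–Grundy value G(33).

1

G(0) = 0
G(1) = mex{} = 0
G(2) = mex{0} = 1
G(3) = mex{0,0} = 1
G(4) = mex{1,0,0} = 2
G(5) = mex{1,1,0} = 2
G(6) = mex{2,1,1} = 0
G(7) = mex{2,2,1} = 0
G(8) = mex{0,2,2} = 1
G(9) = mex{0,0,2} = 1
G(10) = mex{1,0,0} = 2
G(11) = mex{1,1,0} = 2
G(12) = mex{2,1,1} = 0
G(13) = mex{2,2,1} = 0
G(14) = mex{0,2,2} = 1
G(15) = mex{0,0,2} = 1
G(16) = mex{1,0,0} = 2
G(17) = mex{1,1,0} = 2
G(18) = mex{2,1,1} = 0
G(19) = mex{2,2,1} = 0
G(20) = mex{0,2,2} = 1
G(21) = mex{0,0,2} = 1
G(22) = mex{1,0,0} = 2
G(23) = mex{1,1,0} = 2
G(24) = mex{2,1,1} = 0
G(25) = mex{2,2,1} = 0
G(26) = mex{0,2,2} = 1
G(27) = mex{0,0,2} = 1
G(28) = mex{1,0,0} = 2
G(29) = mex{1,1,0} = 2
G(30) = mex{2,1,1} = 0
G(31) = mex{2,2,1} = 0
G(32) = mex{0,2,2} = 1
G(33) = mex{0,0,2} = 1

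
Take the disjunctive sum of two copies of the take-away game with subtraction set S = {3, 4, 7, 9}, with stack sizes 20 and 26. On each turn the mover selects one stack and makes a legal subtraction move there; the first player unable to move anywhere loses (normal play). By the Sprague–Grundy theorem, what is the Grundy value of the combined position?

2

All stacks use S = {3, 4, 7, 9}:
G(0) = 0
G(1) = mex{} = 0
G(2) = mex{} = 0
G(3) = mex{0} = 1
G(4) = mex{0,0} = 1
G(5) = mex{0,0} = 1
G(6) = mex{1,0} = 2
G(7) = mex{1,1,0} = 2
G(8) = mex{1,1,0} = 2
G(9) = mex{2,1,0,0} = 3
G(10) = mex{2,2,1,0} = 3
G(11) = mex{2,2,1,0} = 3
G(12) = mex{3,2,1,1} = 0
G(13) = mex{3,3,2,1} = 0
G(14) = mex{3,3,2,1} = 0
G(15) = mex{0,3,2,2} = 1
G(16) = mex{0,0,3,2} = 1
G(17) = mex{0,0,3,2} = 1
G(18) = mex{1,0,3,3} = 2
G(19) = mex{1,1,0,3} = 2
G(20) = mex{1,1,0,3} = 2
G(21) = mex{2,1,0,0} = 3
G(22) = mex{2,2,1,0} = 3
G(23) = mex{2,2,1,0} = 3
G(24) = mex{3,2,1,1} = 0
G(25) = mex{3,3,2,1} = 0
G(26) = mex{3,3,2,1} = 0
Stack A: G(20) = 2.
Stack B: G(26) = 0.
Combined Grundy value = 2 ⊕ 0 = 2.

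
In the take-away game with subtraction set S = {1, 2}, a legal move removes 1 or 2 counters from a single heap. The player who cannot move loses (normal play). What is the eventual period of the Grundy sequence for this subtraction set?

G(0) = 0
G(1) = mex{0} = 1
G(2) = mex{1,0} = 2
G(3) = mex{2,1} = 0
G(4) = mex{0,2} = 1
G(5) = mex{1,0} = 2
G(6) = mex{2,1} = 0
G(7) = mex{0,2} = 1
G(8) = mex{1,0} = 2
G(9) = mex{2,1} = 0
G(10) = mex{0,2} = 1
G(11) = mex{1,0} = 2
G(12) = mex{2,1} = 0
G(13) = mex{0,2} = 1
G(14) = mex{1,0} = 2
G(n+3) = G(n) holds for n = 0,…,1 (a full window of length max(S) = 2), so the sequence is purely periodic with period 3.

3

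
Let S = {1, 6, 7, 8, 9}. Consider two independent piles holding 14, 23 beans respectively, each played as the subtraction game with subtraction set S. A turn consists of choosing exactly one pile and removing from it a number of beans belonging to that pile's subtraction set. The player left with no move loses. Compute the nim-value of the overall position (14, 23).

All piles use S = {1, 6, 7, 8, 9}:
n :  0  1  2  3  4  5  6  7  8  9 10 11 12 13 14 15 16 17 18 19 20 21 22 23
G :  0  1  0  1  0  1  2  3  2  3  2  3  4  5  0  1  0  1  0  1  2  3  2  3
Pile A: G(14) = 0.
Pile B: G(23) = 3.
Combined Grundy value = 0 ⊕ 3 = 3.

3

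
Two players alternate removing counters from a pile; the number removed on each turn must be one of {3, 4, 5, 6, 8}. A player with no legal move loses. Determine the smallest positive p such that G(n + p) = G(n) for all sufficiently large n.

11

G(0) = 0
G(1) = mex{} = 0
G(2) = mex{} = 0
G(3) = mex{0} = 1
G(4) = mex{0,0} = 1
G(5) = mex{0,0,0} = 1
G(6) = mex{1,0,0,0} = 2
G(7) = mex{1,1,0,0} = 2
G(8) = mex{1,1,1,0,0} = 2
G(9) = mex{2,1,1,1,0} = 3
G(10) = mex{2,2,1,1,0} = 3
G(11) = mex{2,2,2,1,1} = 0
G(12) = mex{3,2,2,2,1} = 0
G(13) = mex{3,3,2,2,1} = 0
G(14) = mex{0,3,3,2,2} = 1
G(15) = mex{0,0,3,3,2} = 1
G(16) = mex{0,0,0,3,2} = 1
G(17) = mex{1,0,0,0,3} = 2
G(18) = mex{1,1,0,0,3} = 2
G(19) = mex{1,1,1,0,0} = 2
G(20) = mex{2,1,1,1,0} = 3
G(21) = mex{2,2,1,1,0} = 3
G(22) = mex{2,2,2,1,1} = 0
G(23) = mex{3,2,2,2,1} = 0
G(n+11) = G(n) holds for n = 0,…,7 (a full window of length max(S) = 8), so the sequence is purely periodic with period 11.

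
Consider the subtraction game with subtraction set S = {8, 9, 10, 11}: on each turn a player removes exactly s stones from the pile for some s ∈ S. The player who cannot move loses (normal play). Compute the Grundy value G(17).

2

n :  0  1  2  3  4  5  6  7  8  9 10 11 12 13 14 15 16 17
G :  0  0  0  0  0  0  0  0  1  1  1  1  1  1  1  1  2  2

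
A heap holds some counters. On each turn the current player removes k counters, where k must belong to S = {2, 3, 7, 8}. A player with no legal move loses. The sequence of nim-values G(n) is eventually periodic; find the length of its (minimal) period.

5

n :  0  1  2  3  4  5  6  7  8  9 10 11 12 13 14
G :  0  0  1  1  2  0  0  1  1  2  0  0  1  1  2
G(n+5) = G(n) holds for n = 0,…,7 (a full window of length max(S) = 8), so the sequence is purely periodic with period 5.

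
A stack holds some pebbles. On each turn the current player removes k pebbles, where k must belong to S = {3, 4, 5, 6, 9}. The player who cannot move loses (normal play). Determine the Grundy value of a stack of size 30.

2

n :  0  1  2  3  4  5  6  7  8  9 10 11 12 13 14 15 16 17 18 19 20 21 22 23 24 25 26 27 28 29 30
G :  0  0  0  1  1  1  2  2  2  3  3  3  0  0  0  1  1  1  2  2  2  3  3  3  0  0  0  1  1  1  2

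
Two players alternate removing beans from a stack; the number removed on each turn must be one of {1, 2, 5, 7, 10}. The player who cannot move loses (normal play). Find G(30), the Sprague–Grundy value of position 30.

0

n :  0  1  2  3  4  5  6  7  8  9 10 11 12 13 14 15 16 17 18 19 20 21 22 23 24 25 26 27 28 29 30
G :  0  1  2  0  1  2  0  1  2  0  1  2  0  1  2  0  1  2  0  1  2  0  1  2  0  1  2  0  1  2  0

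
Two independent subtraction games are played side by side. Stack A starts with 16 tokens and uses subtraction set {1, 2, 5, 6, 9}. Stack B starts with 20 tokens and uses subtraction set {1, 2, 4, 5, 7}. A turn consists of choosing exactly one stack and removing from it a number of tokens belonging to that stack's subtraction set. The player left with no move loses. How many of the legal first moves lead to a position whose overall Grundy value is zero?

0

Stack A, S = {1, 2, 5, 6, 9}:
G(0) = 0
G(1) = mex{0} = 1
G(2) = mex{1,0} = 2
G(3) = mex{2,1} = 0
G(4) = mex{0,2} = 1
G(5) = mex{1,0,0} = 2
G(6) = mex{2,1,1,0} = 3
G(7) = mex{3,2,2,1} = 0
G(8) = mex{0,3,0,2} = 1
G(9) = mex{1,0,1,0,0} = 2
G(10) = mex{2,1,2,1,1} = 0
G(11) = mex{0,2,3,2,2} = 1
G(12) = mex{1,0,0,3,0} = 2
G(13) = mex{2,1,1,0,1} = 3
G(14) = mex{3,2,2,1,2} = 0
G(15) = mex{0,3,0,2,3} = 1
G(16) = mex{1,0,1,0,0} = 2
G_A(16) = 2.
Stack B, S = {1, 2, 4, 5, 7}:
G(0) = 0
G(1) = mex{0} = 1
G(2) = mex{1,0} = 2
G(3) = mex{2,1} = 0
G(4) = mex{0,2,0} = 1
G(5) = mex{1,0,1,0} = 2
G(6) = mex{2,1,2,1} = 0
G(7) = mex{0,2,0,2,0} = 1
G(8) = mex{1,0,1,0,1} = 2
G(9) = mex{2,1,2,1,2} = 0
G(10) = mex{0,2,0,2,0} = 1
G(11) = mex{1,0,1,0,1} = 2
G(12) = mex{2,1,2,1,2} = 0
G(13) = mex{0,2,0,2,0} = 1
G(14) = mex{1,0,1,0,1} = 2
G(15) = mex{2,1,2,1,2} = 0
G(16) = mex{0,2,0,2,0} = 1
G(17) = mex{1,0,1,0,1} = 2
G(18) = mex{2,1,2,1,2} = 0
G(19) = mex{0,2,0,2,0} = 1
G(20) = mex{1,0,1,0,1} = 2
G_B(20) = 2.
Combined Grundy value = 2 ⊕ 2 = 0.
A winning move leaves total XOR = 0, i.e. changes one component's Grundy value g to g ⊕ X where X is the current total.
Stack A: target g' = 2⊕0 = 2, but every legal move changes the Grundy value (mex property), so 0 moves.
Stack B: target g' = 2⊕0 = 2, but every legal move changes the Grundy value (mex property), so 0 moves.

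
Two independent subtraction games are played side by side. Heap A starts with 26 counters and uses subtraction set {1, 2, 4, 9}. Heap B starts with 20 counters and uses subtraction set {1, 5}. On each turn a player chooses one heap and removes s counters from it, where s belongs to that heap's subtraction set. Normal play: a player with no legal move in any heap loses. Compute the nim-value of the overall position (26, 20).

Heap A, S = {1, 2, 4, 9}:
G(0) = 0
G(1) = mex{0} = 1
G(2) = mex{1,0} = 2
G(3) = mex{2,1} = 0
G(4) = mex{0,2,0} = 1
G(5) = mex{1,0,1} = 2
G(6) = mex{2,1,2} = 0
G(7) = mex{0,2,0} = 1
G(8) = mex{1,0,1} = 2
G(9) = mex{2,1,2,0} = 3
G(10) = mex{3,2,0,1} = 4
G(11) = mex{4,3,1,2} = 0
G(12) = mex{0,4,2,0} = 1
G(13) = mex{1,0,3,1} = 2
G(14) = mex{2,1,4,2} = 0
G(15) = mex{0,2,0,0} = 1
G(16) = mex{1,0,1,1} = 2
G(17) = mex{2,1,2,2} = 0
G(18) = mex{0,2,0,3} = 1
G(19) = mex{1,0,1,4} = 2
G(20) = mex{2,1,2,0} = 3
G(21) = mex{3,2,0,1} = 4
G(22) = mex{4,3,1,2} = 0
G(23) = mex{0,4,2,0} = 1
G(24) = mex{1,0,3,1} = 2
G(25) = mex{2,1,4,2} = 0
G(26) = mex{0,2,0,0} = 1
G_A(26) = 1.
Heap B, S = {1, 5}:
n :  0  1  2  3  4  5  6  7  8  9 10 11 12 13 14 15 16 17 18 19 20
G :  0  1  0  1  0  1  0  1  0  1  0  1  0  1  0  1  0  1  0  1  0
G_B(20) = 0.
Combined Grundy value = 1 ⊕ 0 = 1.

1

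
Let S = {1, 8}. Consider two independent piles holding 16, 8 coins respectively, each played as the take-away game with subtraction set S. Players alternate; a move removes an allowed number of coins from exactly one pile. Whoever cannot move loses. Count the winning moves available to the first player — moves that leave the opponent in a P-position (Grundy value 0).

All piles use S = {1, 8}:
n :  0  1  2  3  4  5  6  7  8  9 10 11 12 13 14 15 16
G :  0  1  0  1  0  1  0  1  2  0  1  0  1  0  1  0  1
Pile A: G(16) = 1.
Pile B: G(8) = 2.
Combined Grundy value = 1 ⊕ 2 = 3.
A winning move leaves total XOR = 0, i.e. changes one component's Grundy value g to g ⊕ X where X is the current total.
Pile A: need g' = 1⊕3 = 2. Options: 16−1→G=0, 16−8→G=2. Hits: 1.
Pile B: need g' = 2⊕3 = 1. Options: 8−1→G=1, 8−8→G=0. Hits: 1.

2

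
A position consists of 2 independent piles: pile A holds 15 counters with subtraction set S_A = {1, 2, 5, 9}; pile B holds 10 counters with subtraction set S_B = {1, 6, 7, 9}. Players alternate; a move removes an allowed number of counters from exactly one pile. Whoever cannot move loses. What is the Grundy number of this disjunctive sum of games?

Pile A, S = {1, 2, 5, 9}:
n :  0  1  2  3  4  5  6  7  8  9 10 11 12 13 14 15
G :  0  1  2  0  1  2  0  1  2  3  0  1  2  0  1  2
G_A(15) = 2.
Pile B, S = {1, 6, 7, 9}:
G(0) = 0
G(1) = mex{0} = 1
G(2) = mex{1} = 0
G(3) = mex{0} = 1
G(4) = mex{1} = 0
G(5) = mex{0} = 1
G(6) = mex{1,0} = 2
G(7) = mex{2,1,0} = 3
G(8) = mex{3,0,1} = 2
G(9) = mex{2,1,0,0} = 3
G(10) = mex{3,0,1,1} = 2
G_B(10) = 2.
Combined Grundy value = 2 ⊕ 2 = 0.

0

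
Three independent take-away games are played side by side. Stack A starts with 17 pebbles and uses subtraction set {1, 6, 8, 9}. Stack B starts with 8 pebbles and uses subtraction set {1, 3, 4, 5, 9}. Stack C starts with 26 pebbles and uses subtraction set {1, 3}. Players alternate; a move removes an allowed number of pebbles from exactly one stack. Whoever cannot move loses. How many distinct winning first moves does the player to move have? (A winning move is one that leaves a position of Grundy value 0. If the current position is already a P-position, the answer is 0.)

0

Stack A, S = {1, 6, 8, 9}:
G(0) = 0
G(1) = mex{0} = 1
G(2) = mex{1} = 0
G(3) = mex{0} = 1
G(4) = mex{1} = 0
G(5) = mex{0} = 1
G(6) = mex{1,0} = 2
G(7) = mex{2,1} = 0
G(8) = mex{0,0,0} = 1
G(9) = mex{1,1,1,0} = 2
G(10) = mex{2,0,0,1} = 3
G(11) = mex{3,1,1,0} = 2
G(12) = mex{2,2,0,1} = 3
G(13) = mex{3,0,1,0} = 2
G(14) = mex{2,1,2,1} = 0
G(15) = mex{0,2,0,2} = 1
G(16) = mex{1,3,1,0} = 2
G(17) = mex{2,2,2,1} = 0
G_A(17) = 0.
Stack B, S = {1, 3, 4, 5, 9}:
n : 0 1 2 3 4 5 6 7 8
G : 0 1 0 1 2 3 2 3 0
G_B(8) = 0.
Stack C, S = {1, 3}:
n :  0  1  2  3  4  5  6  7  8  9 10 11 12 13 14 15 16 17 18 19 20 21 22 23 24 25 26
G :  0  1  0  1  0  1  0  1  0  1  0  1  0  1  0  1  0  1  0  1  0  1  0  1  0  1  0
G_C(26) = 0.
Combined Grundy value = 0 ⊕ 0 ⊕ 0 = 0.
A winning move leaves total XOR = 0, i.e. changes one component's Grundy value g to g ⊕ X where X is the current total.
Stack A: target g' = 0⊕0 = 0, but every legal move changes the Grundy value (mex property), so 0 moves.
Stack B: target g' = 0⊕0 = 0, but every legal move changes the Grundy value (mex property), so 0 moves.
Stack C: target g' = 0⊕0 = 0, but every legal move changes the Grundy value (mex property), so 0 moves.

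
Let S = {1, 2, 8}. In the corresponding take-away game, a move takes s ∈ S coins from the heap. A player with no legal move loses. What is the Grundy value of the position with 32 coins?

2

G(0) = 0
G(1) = mex{0} = 1
G(2) = mex{1,0} = 2
G(3) = mex{2,1} = 0
G(4) = mex{0,2} = 1
G(5) = mex{1,0} = 2
G(6) = mex{2,1} = 0
G(7) = mex{0,2} = 1
G(8) = mex{1,0,0} = 2
G(9) = mex{2,1,1} = 0
G(10) = mex{0,2,2} = 1
G(11) = mex{1,0,0} = 2
G(12) = mex{2,1,1} = 0
G(13) = mex{0,2,2} = 1
G(14) = mex{1,0,0} = 2
G(15) = mex{2,1,1} = 0
G(16) = mex{0,2,2} = 1
G(17) = mex{1,0,0} = 2
G(18) = mex{2,1,1} = 0
G(19) = mex{0,2,2} = 1
G(20) = mex{1,0,0} = 2
G(21) = mex{2,1,1} = 0
G(22) = mex{0,2,2} = 1
G(23) = mex{1,0,0} = 2
G(24) = mex{2,1,1} = 0
G(25) = mex{0,2,2} = 1
G(26) = mex{1,0,0} = 2
G(27) = mex{2,1,1} = 0
G(28) = mex{0,2,2} = 1
G(29) = mex{1,0,0} = 2
G(30) = mex{2,1,1} = 0
G(31) = mex{0,2,2} = 1
G(32) = mex{1,0,0} = 2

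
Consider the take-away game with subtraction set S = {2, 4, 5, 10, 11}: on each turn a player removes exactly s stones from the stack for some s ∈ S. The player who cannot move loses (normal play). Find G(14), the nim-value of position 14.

0

G(0) = 0
G(1) = mex{} = 0
G(2) = mex{0} = 1
G(3) = mex{0} = 1
G(4) = mex{1,0} = 2
G(5) = mex{1,0,0} = 2
G(6) = mex{2,1,0} = 3
G(7) = mex{2,1,1} = 0
G(8) = mex{3,2,1} = 0
G(9) = mex{0,2,2} = 1
G(10) = mex{0,3,2,0} = 1
G(11) = mex{1,0,3,0,0} = 2
G(12) = mex{1,0,0,1,0} = 2
G(13) = mex{2,1,0,1,1} = 3
G(14) = mex{2,1,1,2,1} = 0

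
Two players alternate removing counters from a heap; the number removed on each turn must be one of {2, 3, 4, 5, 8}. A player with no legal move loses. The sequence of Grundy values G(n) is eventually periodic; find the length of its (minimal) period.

13

n :  0  1  2  3  4  5  6  7  8  9 10 11 12 13 14 15 16 17 18 19 20 21 22 23 24 25 26 27
G :  0  0  1  1  2  2  3  0  4  1  5  2  3  0  0  1  1  2  2  3  0  4  1  5  2  3  0  0
G(n+13) = G(n) holds for n = 0,…,7 (a full window of length max(S) = 8), so the sequence is purely periodic with period 13.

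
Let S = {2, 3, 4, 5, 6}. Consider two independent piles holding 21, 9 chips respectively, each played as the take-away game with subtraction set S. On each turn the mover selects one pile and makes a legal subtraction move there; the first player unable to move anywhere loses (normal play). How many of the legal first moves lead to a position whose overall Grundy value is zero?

4

All piles use S = {2, 3, 4, 5, 6}:
G(0) = 0
G(1) = mex{} = 0
G(2) = mex{0} = 1
G(3) = mex{0,0} = 1
G(4) = mex{1,0,0} = 2
G(5) = mex{1,1,0,0} = 2
G(6) = mex{2,1,1,0,0} = 3
G(7) = mex{2,2,1,1,0} = 3
G(8) = mex{3,2,2,1,1} = 0
G(9) = mex{3,3,2,2,1} = 0
G(10) = mex{0,3,3,2,2} = 1
G(11) = mex{0,0,3,3,2} = 1
G(12) = mex{1,0,0,3,3} = 2
G(13) = mex{1,1,0,0,3} = 2
G(14) = mex{2,1,1,0,0} = 3
G(15) = mex{2,2,1,1,0} = 3
G(16) = mex{3,2,2,1,1} = 0
G(17) = mex{3,3,2,2,1} = 0
G(18) = mex{0,3,3,2,2} = 1
G(19) = mex{0,0,3,3,2} = 1
G(20) = mex{1,0,0,3,3} = 2
G(21) = mex{1,1,0,0,3} = 2
Pile A: G(21) = 2.
Pile B: G(9) = 0.
Combined Grundy value = 2 ⊕ 0 = 2.
A winning move leaves total XOR = 0, i.e. changes one component's Grundy value g to g ⊕ X where X is the current total.
Pile A: need g' = 2⊕2 = 0. Options: 21−2→G=1, 21−3→G=1, 21−4→G=0, 21−5→G=0, 21−6→G=3. Hits: 2.
Pile B: need g' = 0⊕2 = 2. Options: 9−2→G=3, 9−3→G=3, 9−4→G=2, 9−5→G=2, 9−6→G=1. Hits: 2.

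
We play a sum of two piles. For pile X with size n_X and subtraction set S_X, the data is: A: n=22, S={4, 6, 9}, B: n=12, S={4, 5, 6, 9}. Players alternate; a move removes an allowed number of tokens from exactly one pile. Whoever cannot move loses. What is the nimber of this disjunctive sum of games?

1

Pile A, S = {4, 6, 9}:
G(0) = 0
G(1) = mex{} = 0
G(2) = mex{} = 0
G(3) = mex{} = 0
G(4) = mex{0} = 1
G(5) = mex{0} = 1
G(6) = mex{0,0} = 1
G(7) = mex{0,0} = 1
G(8) = mex{1,0} = 2
G(9) = mex{1,0,0} = 2
G(10) = mex{1,1,0} = 2
G(11) = mex{1,1,0} = 2
G(12) = mex{2,1,0} = 3
G(13) = mex{2,1,1} = 0
G(14) = mex{2,2,1} = 0
G(15) = mex{2,2,1} = 0
G(16) = mex{3,2,1} = 0
G(17) = mex{0,2,2} = 1
G(18) = mex{0,3,2} = 1
G(19) = mex{0,0,2} = 1
G(20) = mex{0,0,2} = 1
G(21) = mex{1,0,3} = 2
G(22) = mex{1,0,0} = 2
G_A(22) = 2.
Pile B, S = {4, 5, 6, 9}:
n :  0  1  2  3  4  5  6  7  8  9 10 11 12
G :  0  0  0  0  1  1  1  1  2  2  2  2  3
G_B(12) = 3.
Combined Grundy value = 2 ⊕ 3 = 1.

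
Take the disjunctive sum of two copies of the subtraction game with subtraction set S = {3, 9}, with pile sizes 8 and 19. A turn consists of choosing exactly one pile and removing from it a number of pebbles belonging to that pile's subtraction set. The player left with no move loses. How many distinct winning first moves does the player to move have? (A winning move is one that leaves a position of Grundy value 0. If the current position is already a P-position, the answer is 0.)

0

All piles use S = {3, 9}:
n :  0  1  2  3  4  5  6  7  8  9 10 11 12 13 14 15 16 17 18 19
G :  0  0  0  1  1  1  0  0  0  1  1  1  0  0  0  1  1  1  0  0
Pile A: G(8) = 0.
Pile B: G(19) = 0.
Combined Grundy value = 0 ⊕ 0 = 0.
A winning move leaves total XOR = 0, i.e. changes one component's Grundy value g to g ⊕ X where X is the current total.
Pile A: target g' = 0⊕0 = 0, but every legal move changes the Grundy value (mex property), so 0 moves.
Pile B: target g' = 0⊕0 = 0, but every legal move changes the Grundy value (mex property), so 0 moves.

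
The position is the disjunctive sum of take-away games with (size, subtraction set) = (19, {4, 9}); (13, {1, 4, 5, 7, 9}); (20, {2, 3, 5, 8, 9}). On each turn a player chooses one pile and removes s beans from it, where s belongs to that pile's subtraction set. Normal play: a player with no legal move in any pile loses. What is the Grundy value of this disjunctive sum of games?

3

Pile A, S = {4, 9}:
G(0) = 0
G(1) = mex{} = 0
G(2) = mex{} = 0
G(3) = mex{} = 0
G(4) = mex{0} = 1
G(5) = mex{0} = 1
G(6) = mex{0} = 1
G(7) = mex{0} = 1
G(8) = mex{1} = 0
G(9) = mex{1,0} = 2
G(10) = mex{1,0} = 2
G(11) = mex{1,0} = 2
G(12) = mex{0,0} = 1
G(13) = mex{2,1} = 0
G(14) = mex{2,1} = 0
G(15) = mex{2,1} = 0
G(16) = mex{1,1} = 0
G(17) = mex{0,0} = 1
G(18) = mex{0,2} = 1
G(19) = mex{0,2} = 1
G_A(19) = 1.
Pile B, S = {1, 4, 5, 7, 9}:
n :  0  1  2  3  4  5  6  7  8  9 10 11 12 13
G :  0  1  0  1  2  3  2  3  0  1  0  1  2  3
G_B(13) = 3.
Pile C, S = {2, 3, 5, 8, 9}:
G(0) = 0
G(1) = mex{} = 0
G(2) = mex{0} = 1
G(3) = mex{0,0} = 1
G(4) = mex{1,0} = 2
G(5) = mex{1,1,0} = 2
G(6) = mex{2,1,0} = 3
G(7) = mex{2,2,1} = 0
G(8) = mex{3,2,1,0} = 4
G(9) = mex{0,3,2,0,0} = 1
G(10) = mex{4,0,2,1,0} = 3
G(11) = mex{1,4,3,1,1} = 0
G(12) = mex{3,1,0,2,1} = 4
G(13) = mex{0,3,4,2,2} = 1
G(14) = mex{4,0,1,3,2} = 5
G(15) = mex{1,4,3,0,3} = 2
G(16) = mex{5,1,0,4,0} = 2
G(17) = mex{2,5,4,1,4} = 0
G(18) = mex{2,2,1,3,1} = 0
G(19) = mex{0,2,5,0,3} = 1
G(20) = mex{0,0,2,4,0} = 1
G_C(20) = 1.
Combined Grundy value = 1 ⊕ 3 ⊕ 1 = 3.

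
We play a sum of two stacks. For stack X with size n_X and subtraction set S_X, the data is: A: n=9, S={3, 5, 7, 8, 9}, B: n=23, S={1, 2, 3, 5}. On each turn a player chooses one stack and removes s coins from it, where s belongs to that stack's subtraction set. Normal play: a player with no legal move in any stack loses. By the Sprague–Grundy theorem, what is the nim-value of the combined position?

0

Stack A, S = {3, 5, 7, 8, 9}:
G(0) = 0
G(1) = mex{} = 0
G(2) = mex{} = 0
G(3) = mex{0} = 1
G(4) = mex{0} = 1
G(5) = mex{0,0} = 1
G(6) = mex{1,0} = 2
G(7) = mex{1,0,0} = 2
G(8) = mex{1,1,0,0} = 2
G(9) = mex{2,1,0,0,0} = 3
G_A(9) = 3.
Stack B, S = {1, 2, 3, 5}:
G(0) = 0
G(1) = mex{0} = 1
G(2) = mex{1,0} = 2
G(3) = mex{2,1,0} = 3
G(4) = mex{3,2,1} = 0
G(5) = mex{0,3,2,0} = 1
G(6) = mex{1,0,3,1} = 2
G(7) = mex{2,1,0,2} = 3
G(8) = mex{3,2,1,3} = 0
G(9) = mex{0,3,2,0} = 1
G(10) = mex{1,0,3,1} = 2
G(11) = mex{2,1,0,2} = 3
G(12) = mex{3,2,1,3} = 0
G(13) = mex{0,3,2,0} = 1
G(14) = mex{1,0,3,1} = 2
G(15) = mex{2,1,0,2} = 3
G(16) = mex{3,2,1,3} = 0
G(17) = mex{0,3,2,0} = 1
G(18) = mex{1,0,3,1} = 2
G(19) = mex{2,1,0,2} = 3
G(20) = mex{3,2,1,3} = 0
G(21) = mex{0,3,2,0} = 1
G(22) = mex{1,0,3,1} = 2
G(23) = mex{2,1,0,2} = 3
G_B(23) = 3.
Combined Grundy value = 3 ⊕ 3 = 0.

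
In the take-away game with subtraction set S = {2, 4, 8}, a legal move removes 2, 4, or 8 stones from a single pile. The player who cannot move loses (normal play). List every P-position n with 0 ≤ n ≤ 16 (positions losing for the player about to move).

n :  0  1  2  3  4  5  6  7  8  9 10 11 12 13 14 15 16
G :  0  0  1  1  2  2  0  0  1  1  2  2  0  0  1  1  2
P-positions are exactly the n with G(n) = 0.

0, 1, 6, 7, 12, 13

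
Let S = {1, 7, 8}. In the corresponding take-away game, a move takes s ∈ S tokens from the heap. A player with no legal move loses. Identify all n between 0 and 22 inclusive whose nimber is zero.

G(0) = 0
G(1) = mex{0} = 1
G(2) = mex{1} = 0
G(3) = mex{0} = 1
G(4) = mex{1} = 0
G(5) = mex{0} = 1
G(6) = mex{1} = 0
G(7) = mex{0,0} = 1
G(8) = mex{1,1,0} = 2
G(9) = mex{2,0,1} = 3
G(10) = mex{3,1,0} = 2
G(11) = mex{2,0,1} = 3
G(12) = mex{3,1,0} = 2
G(13) = mex{2,0,1} = 3
G(14) = mex{3,1,0} = 2
G(15) = mex{2,2,1} = 0
G(16) = mex{0,3,2} = 1
G(17) = mex{1,2,3} = 0
G(18) = mex{0,3,2} = 1
G(19) = mex{1,2,3} = 0
G(20) = mex{0,3,2} = 1
G(21) = mex{1,2,3} = 0
G(22) = mex{0,0,2} = 1
P-positions are exactly the n with G(n) = 0.

0, 2, 4, 6, 15, 17, 19, 21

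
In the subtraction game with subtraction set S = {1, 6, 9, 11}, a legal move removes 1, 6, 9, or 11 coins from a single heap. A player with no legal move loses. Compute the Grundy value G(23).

n :  0  1  2  3  4  5  6  7  8  9 10 11 12 13 14 15 16 17 18 19 20 21 22 23
G :  0  1  0  1  0  1  2  0  1  2  3  2  0  1  0  1  2  0  1  0  1  2  0  1

1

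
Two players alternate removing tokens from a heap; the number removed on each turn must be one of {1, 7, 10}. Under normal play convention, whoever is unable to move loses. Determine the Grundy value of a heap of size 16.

G(0) = 0
G(1) = mex{0} = 1
G(2) = mex{1} = 0
G(3) = mex{0} = 1
G(4) = mex{1} = 0
G(5) = mex{0} = 1
G(6) = mex{1} = 0
G(7) = mex{0,0} = 1
G(8) = mex{1,1} = 0
G(9) = mex{0,0} = 1
G(10) = mex{1,1,0} = 2
G(11) = mex{2,0,1} = 3
G(12) = mex{3,1,0} = 2
G(13) = mex{2,0,1} = 3
G(14) = mex{3,1,0} = 2
G(15) = mex{2,0,1} = 3
G(16) = mex{3,1,0} = 2

2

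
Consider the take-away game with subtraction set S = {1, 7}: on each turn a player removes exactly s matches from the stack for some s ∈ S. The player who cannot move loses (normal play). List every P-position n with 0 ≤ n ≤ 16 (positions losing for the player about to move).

n :  0  1  2  3  4  5  6  7  8  9 10 11 12 13 14 15 16
G :  0  1  0  1  0  1  0  1  0  1  0  1  0  1  0  1  0
P-positions are exactly the n with G(n) = 0.

0, 2, 4, 6, 8, 10, 12, 14, 16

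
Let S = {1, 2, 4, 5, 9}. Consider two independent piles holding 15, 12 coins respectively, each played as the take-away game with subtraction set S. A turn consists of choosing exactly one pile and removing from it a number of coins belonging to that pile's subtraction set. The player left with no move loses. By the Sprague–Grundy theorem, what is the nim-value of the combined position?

All piles use S = {1, 2, 4, 5, 9}:
G(0) = 0
G(1) = mex{0} = 1
G(2) = mex{1,0} = 2
G(3) = mex{2,1} = 0
G(4) = mex{0,2,0} = 1
G(5) = mex{1,0,1,0} = 2
G(6) = mex{2,1,2,1} = 0
G(7) = mex{0,2,0,2} = 1
G(8) = mex{1,0,1,0} = 2
G(9) = mex{2,1,2,1,0} = 3
G(10) = mex{3,2,0,2,1} = 4
G(11) = mex{4,3,1,0,2} = 5
G(12) = mex{5,4,2,1,0} = 3
G(13) = mex{3,5,3,2,1} = 0
G(14) = mex{0,3,4,3,2} = 1
G(15) = mex{1,0,5,4,0} = 2
Pile A: G(15) = 2.
Pile B: G(12) = 3.
Combined Grundy value = 2 ⊕ 3 = 1.

1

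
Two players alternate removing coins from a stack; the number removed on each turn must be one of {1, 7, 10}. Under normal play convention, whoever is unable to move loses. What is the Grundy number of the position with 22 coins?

1

n :  0  1  2  3  4  5  6  7  8  9 10 11 12 13 14 15 16 17 18 19 20 21 22
G :  0  1  0  1  0  1  0  1  0  1  2  3  2  3  2  3  2  0  1  0  1  0  1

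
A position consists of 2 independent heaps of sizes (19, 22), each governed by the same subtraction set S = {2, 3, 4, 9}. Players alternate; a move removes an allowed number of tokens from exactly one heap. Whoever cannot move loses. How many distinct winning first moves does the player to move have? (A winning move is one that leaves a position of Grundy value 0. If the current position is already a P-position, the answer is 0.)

All heaps use S = {2, 3, 4, 9}:
G(0) = 0
G(1) = mex{} = 0
G(2) = mex{0} = 1
G(3) = mex{0,0} = 1
G(4) = mex{1,0,0} = 2
G(5) = mex{1,1,0} = 2
G(6) = mex{2,1,1} = 0
G(7) = mex{2,2,1} = 0
G(8) = mex{0,2,2} = 1
G(9) = mex{0,0,2,0} = 1
G(10) = mex{1,0,0,0} = 2
G(11) = mex{1,1,0,1} = 2
G(12) = mex{2,1,1,1} = 0
G(13) = mex{2,2,1,2} = 0
G(14) = mex{0,2,2,2} = 1
G(15) = mex{0,0,2,0} = 1
G(16) = mex{1,0,0,0} = 2
G(17) = mex{1,1,0,1} = 2
G(18) = mex{2,1,1,1} = 0
G(19) = mex{2,2,1,2} = 0
G(20) = mex{0,2,2,2} = 1
G(21) = mex{0,0,2,0} = 1
G(22) = mex{1,0,0,0} = 2
Heap A: G(19) = 0.
Heap B: G(22) = 2.
Combined Grundy value = 0 ⊕ 2 = 2.
A winning move leaves total XOR = 0, i.e. changes one component's Grundy value g to g ⊕ X where X is the current total.
Heap A: need g' = 0⊕2 = 2. Options: 19−2→G=2, 19−3→G=2, 19−4→G=1, 19−9→G=2. Hits: 3.
Heap B: need g' = 2⊕2 = 0. Options: 22−2→G=1, 22−3→G=0, 22−4→G=0, 22−9→G=0. Hits: 3.

6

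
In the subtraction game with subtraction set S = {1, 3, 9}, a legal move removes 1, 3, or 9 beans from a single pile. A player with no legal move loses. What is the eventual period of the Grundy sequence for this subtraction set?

2

G(0) = 0
G(1) = mex{0} = 1
G(2) = mex{1} = 0
G(3) = mex{0,0} = 1
G(4) = mex{1,1} = 0
G(5) = mex{0,0} = 1
G(6) = mex{1,1} = 0
G(7) = mex{0,0} = 1
G(8) = mex{1,1} = 0
G(9) = mex{0,0,0} = 1
G(10) = mex{1,1,1} = 0
G(11) = mex{0,0,0} = 1
G(12) = mex{1,1,1} = 0
G(13) = mex{0,0,0} = 1
G(14) = mex{1,1,1} = 0
G(n+2) = G(n) holds for n = 0,…,8 (a full window of length max(S) = 9), so the sequence is purely periodic with period 2.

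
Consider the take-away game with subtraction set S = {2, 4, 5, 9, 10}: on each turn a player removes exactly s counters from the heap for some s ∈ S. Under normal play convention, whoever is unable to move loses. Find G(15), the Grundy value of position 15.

0

G(0) = 0
G(1) = mex{} = 0
G(2) = mex{0} = 1
G(3) = mex{0} = 1
G(4) = mex{1,0} = 2
G(5) = mex{1,0,0} = 2
G(6) = mex{2,1,0} = 3
G(7) = mex{2,1,1} = 0
G(8) = mex{3,2,1} = 0
G(9) = mex{0,2,2,0} = 1
G(10) = mex{0,3,2,0,0} = 1
G(11) = mex{1,0,3,1,0} = 2
G(12) = mex{1,0,0,1,1} = 2
G(13) = mex{2,1,0,2,1} = 3
G(14) = mex{2,1,1,2,2} = 0
G(15) = mex{3,2,1,3,2} = 0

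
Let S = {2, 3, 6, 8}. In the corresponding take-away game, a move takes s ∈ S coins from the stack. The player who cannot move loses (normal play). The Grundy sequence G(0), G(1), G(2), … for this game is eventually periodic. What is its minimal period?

n :  0  1  2  3  4  5  6  7  8  9 10 11 12 13 14 15 16 17 18 19 20 21 22 23 24 25 26 27 28 29
G :  0  0  1  1  2  0  3  1  2  2  0  3  1  2  0  0  1  1  2  0  3  1  2  2  0  3  1  2  0  0
G(n+14) = G(n) holds for n = 0,…,7 (a full window of length max(S) = 8), so the sequence is purely periodic with period 14.

14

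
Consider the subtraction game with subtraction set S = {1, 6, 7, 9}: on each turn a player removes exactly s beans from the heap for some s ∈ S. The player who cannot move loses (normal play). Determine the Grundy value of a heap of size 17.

n :  0  1  2  3  4  5  6  7  8  9 10 11 12 13 14 15 16 17
G :  0  1  0  1  0  1  2  3  2  3  2  3  0  1  0  1  0  1

1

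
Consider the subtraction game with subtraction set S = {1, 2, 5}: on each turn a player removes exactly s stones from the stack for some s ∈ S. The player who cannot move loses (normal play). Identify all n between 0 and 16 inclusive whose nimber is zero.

G(0) = 0
G(1) = mex{0} = 1
G(2) = mex{1,0} = 2
G(3) = mex{2,1} = 0
G(4) = mex{0,2} = 1
G(5) = mex{1,0,0} = 2
G(6) = mex{2,1,1} = 0
G(7) = mex{0,2,2} = 1
G(8) = mex{1,0,0} = 2
G(9) = mex{2,1,1} = 0
G(10) = mex{0,2,2} = 1
G(11) = mex{1,0,0} = 2
G(12) = mex{2,1,1} = 0
G(13) = mex{0,2,2} = 1
G(14) = mex{1,0,0} = 2
G(15) = mex{2,1,1} = 0
G(16) = mex{0,2,2} = 1
P-positions are exactly the n with G(n) = 0.

0, 3, 6, 9, 12, 15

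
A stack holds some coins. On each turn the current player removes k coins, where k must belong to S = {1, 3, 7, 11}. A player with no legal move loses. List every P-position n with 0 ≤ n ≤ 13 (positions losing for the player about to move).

0, 2, 4, 6, 8, 10, 12

n :  0  1  2  3  4  5  6  7  8  9 10 11 12 13
G :  0  1  0  1  0  1  0  1  0  1  0  1  0  1
P-positions are exactly the n with G(n) = 0.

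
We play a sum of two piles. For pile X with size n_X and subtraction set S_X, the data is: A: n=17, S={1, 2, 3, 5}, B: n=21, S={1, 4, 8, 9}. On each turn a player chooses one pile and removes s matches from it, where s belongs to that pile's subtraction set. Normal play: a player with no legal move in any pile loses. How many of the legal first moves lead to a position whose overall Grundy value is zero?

3

Pile A, S = {1, 2, 3, 5}:
n :  0  1  2  3  4  5  6  7  8  9 10 11 12 13 14 15 16 17
G :  0  1  2  3  0  1  2  3  0  1  2  3  0  1  2  3  0  1
G_A(17) = 1.
Pile B, S = {1, 4, 8, 9}:
n :  0  1  2  3  4  5  6  7  8  9 10 11 12 13 14 15 16 17 18 19 20 21
G :  0  1  0  1  2  0  1  0  1  2  3  2  0  1  2  3  2  0  1  0  1  2
G_B(21) = 2.
Combined Grundy value = 1 ⊕ 2 = 3.
A winning move leaves total XOR = 0, i.e. changes one component's Grundy value g to g ⊕ X where X is the current total.
Pile A: need g' = 1⊕3 = 2. Options: 17−1→G=0, 17−2→G=3, 17−3→G=2, 17−5→G=0. Hits: 1.
Pile B: need g' = 2⊕3 = 1. Options: 21−1→G=1, 21−4→G=0, 21−8→G=1, 21−9→G=0. Hits: 2.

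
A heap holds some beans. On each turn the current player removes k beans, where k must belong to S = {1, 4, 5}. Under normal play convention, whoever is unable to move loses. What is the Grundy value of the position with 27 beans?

G(0) = 0
G(1) = mex{0} = 1
G(2) = mex{1} = 0
G(3) = mex{0} = 1
G(4) = mex{1,0} = 2
G(5) = mex{2,1,0} = 3
G(6) = mex{3,0,1} = 2
G(7) = mex{2,1,0} = 3
G(8) = mex{3,2,1} = 0
G(9) = mex{0,3,2} = 1
G(10) = mex{1,2,3} = 0
G(11) = mex{0,3,2} = 1
G(12) = mex{1,0,3} = 2
G(13) = mex{2,1,0} = 3
G(14) = mex{3,0,1} = 2
G(15) = mex{2,1,0} = 3
G(16) = mex{3,2,1} = 0
G(17) = mex{0,3,2} = 1
G(18) = mex{1,2,3} = 0
G(19) = mex{0,3,2} = 1
G(20) = mex{1,0,3} = 2
G(21) = mex{2,1,0} = 3
G(22) = mex{3,0,1} = 2
G(23) = mex{2,1,0} = 3
G(24) = mex{3,2,1} = 0
G(25) = mex{0,3,2} = 1
G(26) = mex{1,2,3} = 0
G(27) = mex{0,3,2} = 1

1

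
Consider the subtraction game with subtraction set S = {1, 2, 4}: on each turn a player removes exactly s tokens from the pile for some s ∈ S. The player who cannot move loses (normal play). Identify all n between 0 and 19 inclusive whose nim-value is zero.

n :  0  1  2  3  4  5  6  7  8  9 10 11 12 13 14 15 16 17 18 19
G :  0  1  2  0  1  2  0  1  2  0  1  2  0  1  2  0  1  2  0  1
P-positions are exactly the n with G(n) = 0.

0, 3, 6, 9, 12, 15, 18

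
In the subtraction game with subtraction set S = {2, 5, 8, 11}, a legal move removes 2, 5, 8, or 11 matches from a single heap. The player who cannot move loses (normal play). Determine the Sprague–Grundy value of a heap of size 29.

1

G(0) = 0
G(1) = mex{} = 0
G(2) = mex{0} = 1
G(3) = mex{0} = 1
G(4) = mex{1} = 0
G(5) = mex{1,0} = 2
G(6) = mex{0,0} = 1
G(7) = mex{2,1} = 0
G(8) = mex{1,1,0} = 2
G(9) = mex{0,0,0} = 1
G(10) = mex{2,2,1} = 0
G(11) = mex{1,1,1,0} = 2
G(12) = mex{0,0,0,0} = 1
G(13) = mex{2,2,2,1} = 0
G(14) = mex{1,1,1,1} = 0
G(15) = mex{0,0,0,0} = 1
G(16) = mex{0,2,2,2} = 1
G(17) = mex{1,1,1,1} = 0
G(18) = mex{1,0,0,0} = 2
G(19) = mex{0,0,2,2} = 1
G(20) = mex{2,1,1,1} = 0
G(21) = mex{1,1,0,0} = 2
G(22) = mex{0,0,0,2} = 1
G(23) = mex{2,2,1,1} = 0
G(24) = mex{1,1,1,0} = 2
G(25) = mex{0,0,0,0} = 1
G(26) = mex{2,2,2,1} = 0
G(27) = mex{1,1,1,1} = 0
G(28) = mex{0,0,0,0} = 1
G(29) = mex{0,2,2,2} = 1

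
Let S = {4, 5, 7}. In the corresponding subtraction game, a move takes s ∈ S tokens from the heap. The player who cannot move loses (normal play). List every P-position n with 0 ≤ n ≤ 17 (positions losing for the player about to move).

n :  0  1  2  3  4  5  6  7  8  9 10 11 12 13 14 15 16 17
G :  0  0  0  0  1  1  1  1  2  2  2  0  0  0  0  1  1  1
P-positions are exactly the n with G(n) = 0.

0, 1, 2, 3, 11, 12, 13, 14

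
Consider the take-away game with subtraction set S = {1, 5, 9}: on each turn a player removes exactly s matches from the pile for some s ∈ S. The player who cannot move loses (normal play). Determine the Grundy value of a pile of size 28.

n :  0  1  2  3  4  5  6  7  8  9 10 11 12 13 14 15 16 17 18 19 20 21 22 23 24 25 26 27 28
G :  0  1  0  1  0  1  0  1  0  1  0  1  0  1  0  1  0  1  0  1  0  1  0  1  0  1  0  1  0

0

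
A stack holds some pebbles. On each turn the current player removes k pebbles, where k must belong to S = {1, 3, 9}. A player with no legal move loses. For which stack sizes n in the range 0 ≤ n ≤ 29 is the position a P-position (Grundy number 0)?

G(0) = 0
G(1) = mex{0} = 1
G(2) = mex{1} = 0
G(3) = mex{0,0} = 1
G(4) = mex{1,1} = 0
G(5) = mex{0,0} = 1
G(6) = mex{1,1} = 0
G(7) = mex{0,0} = 1
G(8) = mex{1,1} = 0
G(9) = mex{0,0,0} = 1
G(10) = mex{1,1,1} = 0
G(11) = mex{0,0,0} = 1
G(12) = mex{1,1,1} = 0
G(13) = mex{0,0,0} = 1
G(14) = mex{1,1,1} = 0
G(15) = mex{0,0,0} = 1
G(16) = mex{1,1,1} = 0
G(17) = mex{0,0,0} = 1
G(18) = mex{1,1,1} = 0
G(19) = mex{0,0,0} = 1
G(20) = mex{1,1,1} = 0
G(21) = mex{0,0,0} = 1
G(22) = mex{1,1,1} = 0
G(23) = mex{0,0,0} = 1
G(24) = mex{1,1,1} = 0
G(25) = mex{0,0,0} = 1
G(26) = mex{1,1,1} = 0
G(27) = mex{0,0,0} = 1
G(28) = mex{1,1,1} = 0
G(29) = mex{0,0,0} = 1
P-positions are exactly the n with G(n) = 0.

0, 2, 4, 6, 8, 10, 12, 14, 16, 18, 20, 22, 24, 26, 28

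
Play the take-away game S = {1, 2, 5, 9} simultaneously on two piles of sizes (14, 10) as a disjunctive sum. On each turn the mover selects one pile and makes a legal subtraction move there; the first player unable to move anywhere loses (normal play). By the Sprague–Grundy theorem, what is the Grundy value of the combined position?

All piles use S = {1, 2, 5, 9}:
G(0) = 0
G(1) = mex{0} = 1
G(2) = mex{1,0} = 2
G(3) = mex{2,1} = 0
G(4) = mex{0,2} = 1
G(5) = mex{1,0,0} = 2
G(6) = mex{2,1,1} = 0
G(7) = mex{0,2,2} = 1
G(8) = mex{1,0,0} = 2
G(9) = mex{2,1,1,0} = 3
G(10) = mex{3,2,2,1} = 0
G(11) = mex{0,3,0,2} = 1
G(12) = mex{1,0,1,0} = 2
G(13) = mex{2,1,2,1} = 0
G(14) = mex{0,2,3,2} = 1
Pile A: G(14) = 1.
Pile B: G(10) = 0.
Combined Grundy value = 1 ⊕ 0 = 1.

1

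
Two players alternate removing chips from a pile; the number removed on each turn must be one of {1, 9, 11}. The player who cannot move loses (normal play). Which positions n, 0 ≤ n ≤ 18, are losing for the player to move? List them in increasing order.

0, 2, 4, 6, 8, 10, 12, 14, 16, 18

n :  0  1  2  3  4  5  6  7  8  9 10 11 12 13 14 15 16 17 18
G :  0  1  0  1  0  1  0  1  0  1  0  1  0  1  0  1  0  1  0
P-positions are exactly the n with G(n) = 0.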